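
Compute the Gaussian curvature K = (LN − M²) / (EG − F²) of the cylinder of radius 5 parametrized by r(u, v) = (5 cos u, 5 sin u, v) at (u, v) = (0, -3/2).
K = 0

Coefficients of the first fundamental form: E = 25, F = 0, G = 1.
Coefficients of the second fundamental form: L = -5, M = 0, N = 0.
Assemble K = (LN − M²)/(EG − F²) = 0. At (u, v) = (0, -3/2): K = 0.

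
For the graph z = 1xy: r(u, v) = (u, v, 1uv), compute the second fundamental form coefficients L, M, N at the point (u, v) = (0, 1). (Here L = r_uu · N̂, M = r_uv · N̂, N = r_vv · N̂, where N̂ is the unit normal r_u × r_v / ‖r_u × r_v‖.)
L = 0;  M = sqrt(2)/2;  N = 0

Compute the unit normal N̂(u, v) = (-v/sqrt(u^2 + v^2 + 1), -u/sqrt(u^2 + v^2 + 1), 1/sqrt(u^2 + v^2 + 1)), and the second partials r_uu, r_uv, r_vv. Take dot products:
  L(u, v) = r_uu · N̂ = 0,
  M(u, v) = r_uv · N̂ = 1/sqrt(u^2 + v^2 + 1),
  N(u, v) = r_vv · N̂ = 0.
Evaluating at (u, v) = (0, 1):
  L = 0, M = sqrt(2)/2, N = 0.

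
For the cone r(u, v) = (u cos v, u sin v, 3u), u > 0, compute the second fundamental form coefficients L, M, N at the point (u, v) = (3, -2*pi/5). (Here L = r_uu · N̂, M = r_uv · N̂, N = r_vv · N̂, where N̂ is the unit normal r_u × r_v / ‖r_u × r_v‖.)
L = 0;  M = 0;  N = 9*sqrt(10)/10

Compute the unit normal N̂(u, v) = (-3*sqrt(10)*u*cos(v)/(10*Abs(u)), -3*sqrt(10)*u*sin(v)/(10*Abs(u)), sqrt(10)*u/(10*Abs(u))), and the second partials r_uu, r_uv, r_vv. Take dot products:
  L(u, v) = r_uu · N̂ = 0,
  M(u, v) = r_uv · N̂ = 0,
  N(u, v) = r_vv · N̂ = 3*sqrt(10)*u^2/(10*Abs(u)).
Evaluating at (u, v) = (3, -2*pi/5):
  L = 0, M = 0, N = 9*sqrt(10)/10.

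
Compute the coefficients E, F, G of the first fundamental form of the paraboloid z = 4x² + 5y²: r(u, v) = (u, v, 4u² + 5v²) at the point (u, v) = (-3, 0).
E = 577;  F = 0;  G = 1

Partials: r_u = (1, 0, 8*u), r_v = (0, 1, 10*v). As functions of (u, v):
  E = r_u · r_u = 64*u^2 + 1,
  F = r_u · r_v = 80*u*v,
  G = r_v · r_v = 100*v^2 + 1.
Evaluating at (u, v) = (-3, 0): E = 577, F = 0, G = 1.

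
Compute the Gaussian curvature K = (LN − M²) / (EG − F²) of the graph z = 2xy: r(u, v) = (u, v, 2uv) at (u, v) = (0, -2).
K = -4/289

Coefficients of the first fundamental form: E = 4*v^2 + 1, F = 4*u*v, G = 4*u^2 + 1.
Coefficients of the second fundamental form: L = 0, M = 2/sqrt(4*u^2 + 4*v^2 + 1), N = 0.
Assemble K = (LN − M²)/(EG − F²) = -4/(16*u^4 + 32*u^2*v^2 + 8*u^2 + 16*v^4 + 8*v^2 + 1). At (u, v) = (0, -2): K = -4/289.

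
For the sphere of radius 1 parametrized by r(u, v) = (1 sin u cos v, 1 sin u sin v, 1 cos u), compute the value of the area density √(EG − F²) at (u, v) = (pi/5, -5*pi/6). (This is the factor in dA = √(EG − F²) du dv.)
√(EG − F²)|_{(pi/5, -5*pi/6)} = sqrt(10 - 2*sqrt(5))/4

E = 1, F = 0, G = sin(u)^2, so EG − F² = sin(u)^2. Taking the positive square root: √(EG − F²) = Abs(sin(u)). At (u, v) = (pi/5, -5*pi/6): sqrt(10 - 2*sqrt(5))/4.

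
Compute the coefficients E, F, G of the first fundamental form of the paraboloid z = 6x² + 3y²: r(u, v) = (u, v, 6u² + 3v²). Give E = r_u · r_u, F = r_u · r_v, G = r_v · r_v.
E = 144*u^2 + 1;  F = 72*u*v;  G = 36*v^2 + 1

Compute partials: r_u = (1, 0, 12*u), r_v = (0, 1, 6*v). Then
  E = r_u · r_u = 144*u^2 + 1,
  F = r_u · r_v = 72*u*v,
  G = r_v · r_v = 36*v^2 + 1.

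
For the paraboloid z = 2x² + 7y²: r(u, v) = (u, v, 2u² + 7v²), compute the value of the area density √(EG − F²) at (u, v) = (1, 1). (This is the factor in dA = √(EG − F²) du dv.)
√(EG − F²)|_{(1, 1)} = sqrt(213)

E = 16*u^2 + 1, F = 56*u*v, G = 196*v^2 + 1, so EG − F² = 16*u^2 + 196*v^2 + 1. Taking the positive square root: √(EG − F²) = sqrt(16*u^2 + 196*v^2 + 1). At (u, v) = (1, 1): sqrt(213).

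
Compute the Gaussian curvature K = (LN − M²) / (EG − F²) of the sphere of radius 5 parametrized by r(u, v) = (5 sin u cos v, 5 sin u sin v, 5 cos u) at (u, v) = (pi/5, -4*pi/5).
K = 1/25

Coefficients of the first fundamental form: E = 25, F = 0, G = 25*sin(u)^2.
Coefficients of the second fundamental form: L = -5*sin(u)/Abs(sin(u)), M = 0, N = -5*sin(u)^3/Abs(sin(u)).
Assemble K = (LN − M²)/(EG − F²) = 1/25. At (u, v) = (pi/5, -4*pi/5): K = 1/25.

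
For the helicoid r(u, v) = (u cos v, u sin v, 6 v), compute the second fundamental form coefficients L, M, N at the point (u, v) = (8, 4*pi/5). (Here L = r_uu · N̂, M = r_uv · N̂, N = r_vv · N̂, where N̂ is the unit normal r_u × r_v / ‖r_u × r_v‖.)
L = 0;  M = -3/5;  N = 0

Compute the unit normal N̂(u, v) = (6*sin(v)/sqrt(u^2 + 36), -6*cos(v)/sqrt(u^2 + 36), u/sqrt(u^2 + 36)), and the second partials r_uu, r_uv, r_vv. Take dot products:
  L(u, v) = r_uu · N̂ = 0,
  M(u, v) = r_uv · N̂ = -6/sqrt(u^2 + 36),
  N(u, v) = r_vv · N̂ = 0.
Evaluating at (u, v) = (8, 4*pi/5):
  L = 0, M = -3/5, N = 0.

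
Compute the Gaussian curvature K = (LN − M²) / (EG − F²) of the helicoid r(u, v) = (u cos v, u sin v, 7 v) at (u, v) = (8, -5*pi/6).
K = -49/12769

Coefficients of the first fundamental form: E = 1, F = 0, G = u^2 + 49.
Coefficients of the second fundamental form: L = 0, M = -7/sqrt(u^2 + 49), N = 0.
Assemble K = (LN − M²)/(EG − F²) = -49/(u^2 + 49)^2. At (u, v) = (8, -5*pi/6): K = -49/12769.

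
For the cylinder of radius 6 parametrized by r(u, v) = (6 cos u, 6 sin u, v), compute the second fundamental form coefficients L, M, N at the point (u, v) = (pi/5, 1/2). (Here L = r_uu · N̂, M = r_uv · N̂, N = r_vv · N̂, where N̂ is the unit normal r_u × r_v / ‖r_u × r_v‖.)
L = -6;  M = 0;  N = 0

Compute the unit normal N̂(u, v) = (cos(u), sin(u), 0), and the second partials r_uu, r_uv, r_vv. Take dot products:
  L(u, v) = r_uu · N̂ = -6,
  M(u, v) = r_uv · N̂ = 0,
  N(u, v) = r_vv · N̂ = 0.
Evaluating at (u, v) = (pi/5, 1/2):
  L = -6, M = 0, N = 0.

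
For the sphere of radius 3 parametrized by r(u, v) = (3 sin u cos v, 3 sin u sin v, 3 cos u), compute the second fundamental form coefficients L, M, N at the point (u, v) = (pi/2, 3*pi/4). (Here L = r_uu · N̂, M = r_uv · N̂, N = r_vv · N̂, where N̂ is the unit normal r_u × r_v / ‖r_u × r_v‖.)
L = -3;  M = 0;  N = -3

Compute the unit normal N̂(u, v) = (sin(u)^2*cos(v)/Abs(sin(u)), sin(u)^2*sin(v)/Abs(sin(u)), sin(2*u)/(2*Abs(sin(u)))), and the second partials r_uu, r_uv, r_vv. Take dot products:
  L(u, v) = r_uu · N̂ = -3*sin(u)/Abs(sin(u)),
  M(u, v) = r_uv · N̂ = 0,
  N(u, v) = r_vv · N̂ = -3*sin(u)^3/Abs(sin(u)).
Evaluating at (u, v) = (pi/2, 3*pi/4):
  L = -3, M = 0, N = -3.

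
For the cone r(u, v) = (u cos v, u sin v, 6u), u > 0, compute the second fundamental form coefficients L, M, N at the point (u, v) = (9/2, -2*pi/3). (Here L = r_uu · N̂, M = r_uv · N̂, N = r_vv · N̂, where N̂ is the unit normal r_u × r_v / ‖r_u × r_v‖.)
L = 0;  M = 0;  N = 27*sqrt(37)/37

Compute the unit normal N̂(u, v) = (-6*sqrt(37)*u*cos(v)/(37*Abs(u)), -6*sqrt(37)*u*sin(v)/(37*Abs(u)), sqrt(37)*u/(37*Abs(u))), and the second partials r_uu, r_uv, r_vv. Take dot products:
  L(u, v) = r_uu · N̂ = 0,
  M(u, v) = r_uv · N̂ = 0,
  N(u, v) = r_vv · N̂ = 6*sqrt(37)*u^2/(37*Abs(u)).
Evaluating at (u, v) = (9/2, -2*pi/3):
  L = 0, M = 0, N = 27*sqrt(37)/37.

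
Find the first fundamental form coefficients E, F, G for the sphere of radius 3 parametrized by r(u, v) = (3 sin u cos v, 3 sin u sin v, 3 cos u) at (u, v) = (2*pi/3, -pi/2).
E = 9;  F = 0;  G = 27/4

Partials: r_u = (3*cos(u)*cos(v), 3*sin(v)*cos(u), -3*sin(u)), r_v = (-3*sin(u)*sin(v), 3*sin(u)*cos(v), 0). As functions of (u, v):
  E = r_u · r_u = 9,
  F = r_u · r_v = 0,
  G = r_v · r_v = 9*sin(u)^2.
Evaluating at (u, v) = (2*pi/3, -pi/2): E = 9, F = 0, G = 27/4.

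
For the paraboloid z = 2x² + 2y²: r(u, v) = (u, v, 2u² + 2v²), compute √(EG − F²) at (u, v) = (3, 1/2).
√(EG − F²)|_{(3, 1/2)} = sqrt(149)

E = 16*u^2 + 1, F = 16*u*v, G = 16*v^2 + 1; EG − F² = 16*u^2 + 16*v^2 + 1; √(EG − F²) = sqrt(16*u^2 + 16*v^2 + 1). At the given point: sqrt(149).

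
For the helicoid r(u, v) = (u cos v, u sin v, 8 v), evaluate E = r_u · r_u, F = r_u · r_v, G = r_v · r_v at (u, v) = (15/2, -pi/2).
E = 1;  F = 0;  G = 481/4

Partials: r_u = (cos(v), sin(v), 0), r_v = (-u*sin(v), u*cos(v), 8). As functions of (u, v):
  E = r_u · r_u = 1,
  F = r_u · r_v = 0,
  G = r_v · r_v = u^2 + 64.
Evaluating at (u, v) = (15/2, -pi/2): E = 1, F = 0, G = 481/4.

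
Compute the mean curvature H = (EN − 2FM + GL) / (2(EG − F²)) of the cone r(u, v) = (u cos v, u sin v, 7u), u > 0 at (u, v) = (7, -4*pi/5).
H = sqrt(2)/20

With E = 50, F = 0, G = u^2, L = 0, M = 0, N = 7*sqrt(2)*u^2/(10*Abs(u)), assemble
  H = (EN − 2FM + GL) / (2(EG − F²)) = 7*sqrt(2)/(20*Abs(u)).
At (u, v) = (7, -4*pi/5): H = sqrt(2)/20.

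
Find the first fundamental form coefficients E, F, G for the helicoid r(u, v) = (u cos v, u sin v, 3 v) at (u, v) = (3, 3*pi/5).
E = 1;  F = 0;  G = 18

Partials: r_u = (cos(v), sin(v), 0), r_v = (-u*sin(v), u*cos(v), 3). As functions of (u, v):
  E = r_u · r_u = 1,
  F = r_u · r_v = 0,
  G = r_v · r_v = u^2 + 9.
Evaluating at (u, v) = (3, 3*pi/5): E = 1, F = 0, G = 18.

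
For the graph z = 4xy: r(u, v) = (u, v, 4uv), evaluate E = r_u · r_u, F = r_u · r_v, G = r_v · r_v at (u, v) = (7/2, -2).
E = 65;  F = -112;  G = 197

Partials: r_u = (1, 0, 4*v), r_v = (0, 1, 4*u). As functions of (u, v):
  E = r_u · r_u = 16*v^2 + 1,
  F = r_u · r_v = 16*u*v,
  G = r_v · r_v = 16*u^2 + 1.
Evaluating at (u, v) = (7/2, -2): E = 65, F = -112, G = 197.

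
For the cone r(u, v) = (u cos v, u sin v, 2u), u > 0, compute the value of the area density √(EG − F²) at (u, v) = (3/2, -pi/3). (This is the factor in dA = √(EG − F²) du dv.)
√(EG − F²)|_{(3/2, -pi/3)} = 3*sqrt(5)/2

E = 5, F = 0, G = u^2, so EG − F² = 5*u^2. Taking the positive square root: √(EG − F²) = sqrt(5)*Abs(u). At (u, v) = (3/2, -pi/3): 3*sqrt(5)/2.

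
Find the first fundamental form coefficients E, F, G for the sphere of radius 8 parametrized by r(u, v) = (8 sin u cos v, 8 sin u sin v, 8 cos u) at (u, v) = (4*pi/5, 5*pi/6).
E = 64;  F = 0;  G = 40 - 8*sqrt(5)

Partials: r_u = (8*cos(u)*cos(v), 8*sin(v)*cos(u), -8*sin(u)), r_v = (-8*sin(u)*sin(v), 8*sin(u)*cos(v), 0). As functions of (u, v):
  E = r_u · r_u = 64,
  F = r_u · r_v = 0,
  G = r_v · r_v = 64*sin(u)^2.
Evaluating at (u, v) = (4*pi/5, 5*pi/6): E = 64, F = 0, G = 40 - 8*sqrt(5).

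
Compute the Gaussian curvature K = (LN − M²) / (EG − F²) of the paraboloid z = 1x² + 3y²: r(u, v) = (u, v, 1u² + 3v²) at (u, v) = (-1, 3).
K = 12/108241

Coefficients of the first fundamental form: E = 4*u^2 + 1, F = 12*u*v, G = 36*v^2 + 1.
Coefficients of the second fundamental form: L = 2/sqrt(4*u^2 + 36*v^2 + 1), M = 0, N = 6/sqrt(4*u^2 + 36*v^2 + 1).
Assemble K = (LN − M²)/(EG − F²) = 12/(16*u^4 + 288*u^2*v^2 + 8*u^2 + 1296*v^4 + 72*v^2 + 1). At (u, v) = (-1, 3): K = 12/108241.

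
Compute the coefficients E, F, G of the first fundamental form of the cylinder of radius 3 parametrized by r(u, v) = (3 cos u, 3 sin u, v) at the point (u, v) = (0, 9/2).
E = 9;  F = 0;  G = 1

Partials: r_u = (-3*sin(u), 3*cos(u), 0), r_v = (0, 0, 1). As functions of (u, v):
  E = r_u · r_u = 9,
  F = r_u · r_v = 0,
  G = r_v · r_v = 1.
Evaluating at (u, v) = (0, 9/2): E = 9, F = 0, G = 1.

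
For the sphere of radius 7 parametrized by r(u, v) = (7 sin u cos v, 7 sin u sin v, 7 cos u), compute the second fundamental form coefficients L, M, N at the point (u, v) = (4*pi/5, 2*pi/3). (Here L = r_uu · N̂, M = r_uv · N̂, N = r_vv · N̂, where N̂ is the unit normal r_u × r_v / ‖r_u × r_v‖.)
L = -7;  M = 0;  N = -35/8 + 7*sqrt(5)/8

Compute the unit normal N̂(u, v) = (sin(u)^2*cos(v)/Abs(sin(u)), sin(u)^2*sin(v)/Abs(sin(u)), sin(2*u)/(2*Abs(sin(u)))), and the second partials r_uu, r_uv, r_vv. Take dot products:
  L(u, v) = r_uu · N̂ = -7*sin(u)/Abs(sin(u)),
  M(u, v) = r_uv · N̂ = 0,
  N(u, v) = r_vv · N̂ = -7*sin(u)^3/Abs(sin(u)).
Evaluating at (u, v) = (4*pi/5, 2*pi/3):
  L = -7, M = 0, N = -35/8 + 7*sqrt(5)/8.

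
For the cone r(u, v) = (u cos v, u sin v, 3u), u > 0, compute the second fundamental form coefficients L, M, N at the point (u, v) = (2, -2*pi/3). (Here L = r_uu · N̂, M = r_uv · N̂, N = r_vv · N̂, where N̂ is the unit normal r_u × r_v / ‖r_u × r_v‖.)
L = 0;  M = 0;  N = 3*sqrt(10)/5

Compute the unit normal N̂(u, v) = (-3*sqrt(10)*u*cos(v)/(10*Abs(u)), -3*sqrt(10)*u*sin(v)/(10*Abs(u)), sqrt(10)*u/(10*Abs(u))), and the second partials r_uu, r_uv, r_vv. Take dot products:
  L(u, v) = r_uu · N̂ = 0,
  M(u, v) = r_uv · N̂ = 0,
  N(u, v) = r_vv · N̂ = 3*sqrt(10)*u^2/(10*Abs(u)).
Evaluating at (u, v) = (2, -2*pi/3):
  L = 0, M = 0, N = 3*sqrt(10)/5.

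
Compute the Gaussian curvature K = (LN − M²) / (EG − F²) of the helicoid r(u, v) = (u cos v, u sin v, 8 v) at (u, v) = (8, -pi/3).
K = -1/256

Coefficients of the first fundamental form: E = 1, F = 0, G = u^2 + 64.
Coefficients of the second fundamental form: L = 0, M = -8/sqrt(u^2 + 64), N = 0.
Assemble K = (LN − M²)/(EG − F²) = -64/(u^2 + 64)^2. At (u, v) = (8, -pi/3): K = -1/256.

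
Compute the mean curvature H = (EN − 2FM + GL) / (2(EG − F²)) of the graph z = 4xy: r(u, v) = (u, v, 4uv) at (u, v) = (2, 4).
H = -512*sqrt(321)/103041

With E = 16*v^2 + 1, F = 16*u*v, G = 16*u^2 + 1, L = 0, M = 4/sqrt(16*u^2 + 16*v^2 + 1), N = 0, assemble
  H = (EN − 2FM + GL) / (2(EG − F²)) = -64*u*v/(16*u^2 + 16*v^2 + 1)^(3/2).
At (u, v) = (2, 4): H = -512*sqrt(321)/103041.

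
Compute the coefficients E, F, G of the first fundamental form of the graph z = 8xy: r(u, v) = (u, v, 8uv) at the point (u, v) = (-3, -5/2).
E = 401;  F = 480;  G = 577

Partials: r_u = (1, 0, 8*v), r_v = (0, 1, 8*u). As functions of (u, v):
  E = r_u · r_u = 64*v^2 + 1,
  F = r_u · r_v = 64*u*v,
  G = r_v · r_v = 64*u^2 + 1.
Evaluating at (u, v) = (-3, -5/2): E = 401, F = 480, G = 577.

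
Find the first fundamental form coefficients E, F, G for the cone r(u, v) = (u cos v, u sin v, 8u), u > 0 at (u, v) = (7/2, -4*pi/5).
E = 65;  F = 0;  G = 49/4

Partials: r_u = (cos(v), sin(v), 8), r_v = (-u*sin(v), u*cos(v), 0). As functions of (u, v):
  E = r_u · r_u = 65,
  F = r_u · r_v = 0,
  G = r_v · r_v = u^2.
Evaluating at (u, v) = (7/2, -4*pi/5): E = 65, F = 0, G = 49/4.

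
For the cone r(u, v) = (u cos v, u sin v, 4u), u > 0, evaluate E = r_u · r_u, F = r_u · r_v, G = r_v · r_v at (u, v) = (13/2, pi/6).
E = 17;  F = 0;  G = 169/4

Partials: r_u = (cos(v), sin(v), 4), r_v = (-u*sin(v), u*cos(v), 0). As functions of (u, v):
  E = r_u · r_u = 17,
  F = r_u · r_v = 0,
  G = r_v · r_v = u^2.
Evaluating at (u, v) = (13/2, pi/6): E = 17, F = 0, G = 169/4.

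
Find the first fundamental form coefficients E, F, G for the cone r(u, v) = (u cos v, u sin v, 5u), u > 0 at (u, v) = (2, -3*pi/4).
E = 26;  F = 0;  G = 4

Partials: r_u = (cos(v), sin(v), 5), r_v = (-u*sin(v), u*cos(v), 0). As functions of (u, v):
  E = r_u · r_u = 26,
  F = r_u · r_v = 0,
  G = r_v · r_v = u^2.
Evaluating at (u, v) = (2, -3*pi/4): E = 26, F = 0, G = 4.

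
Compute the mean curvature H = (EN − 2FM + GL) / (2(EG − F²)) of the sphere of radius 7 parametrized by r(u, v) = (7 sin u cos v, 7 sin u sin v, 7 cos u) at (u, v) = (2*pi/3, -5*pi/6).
H = -1/7

With E = 49, F = 0, G = 49*sin(u)^2, L = -7*sin(u)/Abs(sin(u)), M = 0, N = -7*sin(u)^3/Abs(sin(u)), assemble
  H = (EN − 2FM + GL) / (2(EG − F²)) = -sin(u)/(7*Abs(sin(u))).
At (u, v) = (2*pi/3, -5*pi/6): H = -1/7.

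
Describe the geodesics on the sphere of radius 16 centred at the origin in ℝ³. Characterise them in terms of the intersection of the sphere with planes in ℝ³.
Geodesics on the sphere of radius 16 are great circles — circles of radius 16 obtained as the intersection of the sphere with planes through the origin (the centre of the sphere).

A curve α(t) of nonzero constant speed on the sphere of radius 16 is a geodesic iff its acceleration α̈ is everywhere normal to the surface, i.e. parallel to the radial vector α(t). Then d/dt(α × α̇) = α̇ × α̇ + α × α̈ = 0, so α × α̇ is a constant vector n ≠ 0 and α(t) · n = 0 for all t: α lies in the plane through the origin with normal n. The intersection of that plane with the sphere is a circle of radius 16 (a great circle). Conversely, a great circle traversed at constant speed has centripetal acceleration pointing at the origin, hence normal to the sphere, so every great circle is a geodesic.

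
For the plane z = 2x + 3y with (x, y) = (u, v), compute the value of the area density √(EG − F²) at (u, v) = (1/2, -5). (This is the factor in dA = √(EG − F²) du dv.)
√(EG − F²)|_{(1/2, -5)} = sqrt(14)

E = 5, F = 6, G = 10, so EG − F² = 14. Taking the positive square root: √(EG − F²) = sqrt(14). At (u, v) = (1/2, -5): sqrt(14).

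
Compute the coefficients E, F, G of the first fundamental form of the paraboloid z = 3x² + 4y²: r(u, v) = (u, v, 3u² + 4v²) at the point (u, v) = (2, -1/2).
E = 145;  F = -48;  G = 17

Partials: r_u = (1, 0, 6*u), r_v = (0, 1, 8*v). As functions of (u, v):
  E = r_u · r_u = 36*u^2 + 1,
  F = r_u · r_v = 48*u*v,
  G = r_v · r_v = 64*v^2 + 1.
Evaluating at (u, v) = (2, -1/2): E = 145, F = -48, G = 17.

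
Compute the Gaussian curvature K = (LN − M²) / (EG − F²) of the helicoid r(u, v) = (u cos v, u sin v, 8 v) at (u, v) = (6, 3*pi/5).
K = -4/625

Coefficients of the first fundamental form: E = 1, F = 0, G = u^2 + 64.
Coefficients of the second fundamental form: L = 0, M = -8/sqrt(u^2 + 64), N = 0.
Assemble K = (LN − M²)/(EG − F²) = -64/(u^2 + 64)^2. At (u, v) = (6, 3*pi/5): K = -4/625.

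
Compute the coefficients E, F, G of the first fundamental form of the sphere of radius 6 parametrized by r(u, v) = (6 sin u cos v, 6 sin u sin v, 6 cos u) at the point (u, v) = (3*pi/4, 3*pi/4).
E = 36;  F = 0;  G = 18

Partials: r_u = (6*cos(u)*cos(v), 6*sin(v)*cos(u), -6*sin(u)), r_v = (-6*sin(u)*sin(v), 6*sin(u)*cos(v), 0). As functions of (u, v):
  E = r_u · r_u = 36,
  F = r_u · r_v = 0,
  G = r_v · r_v = 36*sin(u)^2.
Evaluating at (u, v) = (3*pi/4, 3*pi/4): E = 36, F = 0, G = 18.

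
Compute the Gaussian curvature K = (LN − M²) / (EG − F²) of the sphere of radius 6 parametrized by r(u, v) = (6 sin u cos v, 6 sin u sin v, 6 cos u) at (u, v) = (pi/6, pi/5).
K = 1/36

Coefficients of the first fundamental form: E = 36, F = 0, G = 36*sin(u)^2.
Coefficients of the second fundamental form: L = -6*sin(u)/Abs(sin(u)), M = 0, N = -6*sin(u)^3/Abs(sin(u)).
Assemble K = (LN − M²)/(EG − F²) = 1/36. At (u, v) = (pi/6, pi/5): K = 1/36.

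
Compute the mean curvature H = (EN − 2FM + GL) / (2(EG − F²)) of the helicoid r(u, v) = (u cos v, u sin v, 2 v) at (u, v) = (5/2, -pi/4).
H = 0

With E = 1, F = 0, G = u^2 + 4, L = 0, M = -2/sqrt(u^2 + 4), N = 0, assemble
  H = (EN − 2FM + GL) / (2(EG − F²)) = 0.
At (u, v) = (5/2, -pi/4): H = 0.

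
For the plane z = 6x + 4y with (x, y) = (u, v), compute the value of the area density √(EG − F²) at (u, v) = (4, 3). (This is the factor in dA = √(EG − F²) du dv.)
√(EG − F²)|_{(4, 3)} = sqrt(53)

E = 37, F = 24, G = 17, so EG − F² = 53. Taking the positive square root: √(EG − F²) = sqrt(53). At (u, v) = (4, 3): sqrt(53).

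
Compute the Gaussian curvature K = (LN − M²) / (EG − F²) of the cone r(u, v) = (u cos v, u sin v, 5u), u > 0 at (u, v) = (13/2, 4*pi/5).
K = 0

Coefficients of the first fundamental form: E = 26, F = 0, G = u^2.
Coefficients of the second fundamental form: L = 0, M = 0, N = 5*sqrt(26)*u^2/(26*Abs(u)).
Assemble K = (LN − M²)/(EG − F²) = 0. At (u, v) = (13/2, 4*pi/5): K = 0.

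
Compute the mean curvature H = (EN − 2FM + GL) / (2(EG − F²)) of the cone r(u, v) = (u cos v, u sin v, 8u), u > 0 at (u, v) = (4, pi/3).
H = sqrt(65)/65

With E = 65, F = 0, G = u^2, L = 0, M = 0, N = 8*sqrt(65)*u^2/(65*Abs(u)), assemble
  H = (EN − 2FM + GL) / (2(EG − F²)) = 4*sqrt(65)/(65*Abs(u)).
At (u, v) = (4, pi/3): H = sqrt(65)/65.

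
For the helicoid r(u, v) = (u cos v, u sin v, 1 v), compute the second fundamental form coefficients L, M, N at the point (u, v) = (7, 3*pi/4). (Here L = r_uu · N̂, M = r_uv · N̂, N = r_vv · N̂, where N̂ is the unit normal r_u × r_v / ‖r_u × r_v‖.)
L = 0;  M = -sqrt(2)/10;  N = 0

Compute the unit normal N̂(u, v) = (sin(v)/sqrt(u^2 + 1), -cos(v)/sqrt(u^2 + 1), u/sqrt(u^2 + 1)), and the second partials r_uu, r_uv, r_vv. Take dot products:
  L(u, v) = r_uu · N̂ = 0,
  M(u, v) = r_uv · N̂ = -1/sqrt(u^2 + 1),
  N(u, v) = r_vv · N̂ = 0.
Evaluating at (u, v) = (7, 3*pi/4):
  L = 0, M = -sqrt(2)/10, N = 0.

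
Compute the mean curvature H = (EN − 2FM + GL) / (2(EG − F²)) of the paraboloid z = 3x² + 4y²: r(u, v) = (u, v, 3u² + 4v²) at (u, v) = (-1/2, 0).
H = 43*sqrt(10)/100

With E = 36*u^2 + 1, F = 48*u*v, G = 64*v^2 + 1, L = 6/sqrt(36*u^2 + 64*v^2 + 1), M = 0, N = 8/sqrt(36*u^2 + 64*v^2 + 1), assemble
  H = (EN − 2FM + GL) / (2(EG − F²)) = (144*u^2 + 192*v^2 + 7)/(36*u^2 + 64*v^2 + 1)^(3/2).
At (u, v) = (-1/2, 0): H = 43*sqrt(10)/100.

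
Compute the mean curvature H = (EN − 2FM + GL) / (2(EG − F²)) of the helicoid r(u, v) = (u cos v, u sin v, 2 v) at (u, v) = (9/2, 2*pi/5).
H = 0

With E = 1, F = 0, G = u^2 + 4, L = 0, M = -2/sqrt(u^2 + 4), N = 0, assemble
  H = (EN − 2FM + GL) / (2(EG − F²)) = 0.
At (u, v) = (9/2, 2*pi/5): H = 0.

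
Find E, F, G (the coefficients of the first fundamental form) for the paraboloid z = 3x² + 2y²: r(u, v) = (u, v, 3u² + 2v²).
E = 36*u^2 + 1;  F = 24*u*v;  G = 16*v^2 + 1

Compute partials: r_u = (1, 0, 6*u), r_v = (0, 1, 4*v). Then
  E = r_u · r_u = 36*u^2 + 1,
  F = r_u · r_v = 24*u*v,
  G = r_v · r_v = 16*v^2 + 1.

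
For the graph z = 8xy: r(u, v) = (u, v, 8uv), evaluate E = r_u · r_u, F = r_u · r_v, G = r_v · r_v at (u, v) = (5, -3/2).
E = 145;  F = -480;  G = 1601

Partials: r_u = (1, 0, 8*v), r_v = (0, 1, 8*u). As functions of (u, v):
  E = r_u · r_u = 64*v^2 + 1,
  F = r_u · r_v = 64*u*v,
  G = r_v · r_v = 64*u^2 + 1.
Evaluating at (u, v) = (5, -3/2): E = 145, F = -480, G = 1601.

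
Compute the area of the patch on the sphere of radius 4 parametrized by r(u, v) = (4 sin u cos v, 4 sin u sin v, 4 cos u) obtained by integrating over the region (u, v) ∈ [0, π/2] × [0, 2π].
Area = 32*pi

Area = ∫∫ √(EG − F²) du dv with √(EG − F²) = 16*Abs(sin(u)). Integrating over [0, π/2] × [0, 2π] gives 32*pi.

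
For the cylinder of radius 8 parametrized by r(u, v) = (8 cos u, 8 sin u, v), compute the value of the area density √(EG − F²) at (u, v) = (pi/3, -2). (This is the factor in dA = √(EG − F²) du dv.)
√(EG − F²)|_{(pi/3, -2)} = 8

E = 64, F = 0, G = 1, so EG − F² = 64. Taking the positive square root: √(EG − F²) = 8. At (u, v) = (pi/3, -2): 8.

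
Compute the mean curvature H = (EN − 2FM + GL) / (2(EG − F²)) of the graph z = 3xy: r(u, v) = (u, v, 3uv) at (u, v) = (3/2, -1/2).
H = 81*sqrt(94)/4418

With E = 9*v^2 + 1, F = 9*u*v, G = 9*u^2 + 1, L = 0, M = 3/sqrt(9*u^2 + 9*v^2 + 1), N = 0, assemble
  H = (EN − 2FM + GL) / (2(EG − F²)) = -27*u*v/(9*u^2 + 9*v^2 + 1)^(3/2).
At (u, v) = (3/2, -1/2): H = 81*sqrt(94)/4418.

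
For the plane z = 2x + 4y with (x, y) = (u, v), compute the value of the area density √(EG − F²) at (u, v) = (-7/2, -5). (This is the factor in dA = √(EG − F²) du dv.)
√(EG − F²)|_{(-7/2, -5)} = sqrt(21)

E = 5, F = 8, G = 17, so EG − F² = 21. Taking the positive square root: √(EG − F²) = sqrt(21). At (u, v) = (-7/2, -5): sqrt(21).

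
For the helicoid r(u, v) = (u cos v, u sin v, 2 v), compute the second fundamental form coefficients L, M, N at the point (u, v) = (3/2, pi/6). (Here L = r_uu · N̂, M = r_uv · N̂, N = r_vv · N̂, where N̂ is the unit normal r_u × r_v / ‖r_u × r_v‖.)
L = 0;  M = -4/5;  N = 0

Compute the unit normal N̂(u, v) = (2*sin(v)/sqrt(u^2 + 4), -2*cos(v)/sqrt(u^2 + 4), u/sqrt(u^2 + 4)), and the second partials r_uu, r_uv, r_vv. Take dot products:
  L(u, v) = r_uu · N̂ = 0,
  M(u, v) = r_uv · N̂ = -2/sqrt(u^2 + 4),
  N(u, v) = r_vv · N̂ = 0.
Evaluating at (u, v) = (3/2, pi/6):
  L = 0, M = -4/5, N = 0.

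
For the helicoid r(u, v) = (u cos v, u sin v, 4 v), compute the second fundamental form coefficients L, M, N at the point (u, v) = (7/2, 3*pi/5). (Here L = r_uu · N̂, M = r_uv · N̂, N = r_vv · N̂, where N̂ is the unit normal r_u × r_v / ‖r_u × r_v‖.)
L = 0;  M = -8*sqrt(113)/113;  N = 0

Compute the unit normal N̂(u, v) = (4*sin(v)/sqrt(u^2 + 16), -4*cos(v)/sqrt(u^2 + 16), u/sqrt(u^2 + 16)), and the second partials r_uu, r_uv, r_vv. Take dot products:
  L(u, v) = r_uu · N̂ = 0,
  M(u, v) = r_uv · N̂ = -4/sqrt(u^2 + 16),
  N(u, v) = r_vv · N̂ = 0.
Evaluating at (u, v) = (7/2, 3*pi/5):
  L = 0, M = -8*sqrt(113)/113, N = 0.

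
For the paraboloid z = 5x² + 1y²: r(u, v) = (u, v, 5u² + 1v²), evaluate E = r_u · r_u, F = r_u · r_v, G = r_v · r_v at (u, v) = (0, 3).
E = 1;  F = 0;  G = 37

Partials: r_u = (1, 0, 10*u), r_v = (0, 1, 2*v). As functions of (u, v):
  E = r_u · r_u = 100*u^2 + 1,
  F = r_u · r_v = 20*u*v,
  G = r_v · r_v = 4*v^2 + 1.
Evaluating at (u, v) = (0, 3): E = 1, F = 0, G = 37.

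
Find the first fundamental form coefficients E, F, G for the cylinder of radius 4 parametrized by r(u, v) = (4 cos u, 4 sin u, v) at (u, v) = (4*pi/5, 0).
E = 16;  F = 0;  G = 1

Partials: r_u = (-4*sin(u), 4*cos(u), 0), r_v = (0, 0, 1). As functions of (u, v):
  E = r_u · r_u = 16,
  F = r_u · r_v = 0,
  G = r_v · r_v = 1.
Evaluating at (u, v) = (4*pi/5, 0): E = 16, F = 0, G = 1.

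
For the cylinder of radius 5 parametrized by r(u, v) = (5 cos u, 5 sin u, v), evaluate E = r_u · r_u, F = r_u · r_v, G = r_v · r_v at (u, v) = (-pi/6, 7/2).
E = 25;  F = 0;  G = 1

Partials: r_u = (-5*sin(u), 5*cos(u), 0), r_v = (0, 0, 1). As functions of (u, v):
  E = r_u · r_u = 25,
  F = r_u · r_v = 0,
  G = r_v · r_v = 1.
Evaluating at (u, v) = (-pi/6, 7/2): E = 25, F = 0, G = 1.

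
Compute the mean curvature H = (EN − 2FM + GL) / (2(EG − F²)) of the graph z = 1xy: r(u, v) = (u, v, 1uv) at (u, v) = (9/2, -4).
H = 144*sqrt(149)/22201

With E = v^2 + 1, F = u*v, G = u^2 + 1, L = 0, M = 1/sqrt(u^2 + v^2 + 1), N = 0, assemble
  H = (EN − 2FM + GL) / (2(EG − F²)) = -u*v/(u^2 + v^2 + 1)^(3/2).
At (u, v) = (9/2, -4): H = 144*sqrt(149)/22201.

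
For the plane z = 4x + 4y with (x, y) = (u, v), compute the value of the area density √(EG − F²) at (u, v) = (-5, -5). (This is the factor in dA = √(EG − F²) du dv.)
√(EG − F²)|_{(-5, -5)} = sqrt(33)

E = 17, F = 16, G = 17, so EG − F² = 33. Taking the positive square root: √(EG − F²) = sqrt(33). At (u, v) = (-5, -5): sqrt(33).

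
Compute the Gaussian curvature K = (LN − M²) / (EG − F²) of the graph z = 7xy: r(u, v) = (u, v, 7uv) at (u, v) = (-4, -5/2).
K = -784/19053225

Coefficients of the first fundamental form: E = 49*v^2 + 1, F = 49*u*v, G = 49*u^2 + 1.
Coefficients of the second fundamental form: L = 0, M = 7/sqrt(49*u^2 + 49*v^2 + 1), N = 0.
Assemble K = (LN − M²)/(EG − F²) = -49/(2401*u^4 + 4802*u^2*v^2 + 98*u^2 + 2401*v^4 + 98*v^2 + 1). At (u, v) = (-4, -5/2): K = -784/19053225.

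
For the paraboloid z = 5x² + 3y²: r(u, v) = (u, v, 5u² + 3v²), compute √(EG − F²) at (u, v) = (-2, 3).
√(EG − F²)|_{(-2, 3)} = 5*sqrt(29)

E = 100*u^2 + 1, F = 60*u*v, G = 36*v^2 + 1; EG − F² = 100*u^2 + 36*v^2 + 1; √(EG − F²) = sqrt(100*u^2 + 36*v^2 + 1). At the given point: 5*sqrt(29).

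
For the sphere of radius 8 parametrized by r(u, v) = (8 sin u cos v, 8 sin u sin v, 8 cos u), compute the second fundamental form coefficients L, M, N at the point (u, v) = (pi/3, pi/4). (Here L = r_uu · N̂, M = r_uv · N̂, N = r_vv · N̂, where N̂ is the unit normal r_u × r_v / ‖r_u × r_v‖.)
L = -8;  M = 0;  N = -6

Compute the unit normal N̂(u, v) = (sin(u)^2*cos(v)/Abs(sin(u)), sin(u)^2*sin(v)/Abs(sin(u)), sin(2*u)/(2*Abs(sin(u)))), and the second partials r_uu, r_uv, r_vv. Take dot products:
  L(u, v) = r_uu · N̂ = -8*sin(u)/Abs(sin(u)),
  M(u, v) = r_uv · N̂ = 0,
  N(u, v) = r_vv · N̂ = -8*sin(u)^3/Abs(sin(u)).
Evaluating at (u, v) = (pi/3, pi/4):
  L = -8, M = 0, N = -6.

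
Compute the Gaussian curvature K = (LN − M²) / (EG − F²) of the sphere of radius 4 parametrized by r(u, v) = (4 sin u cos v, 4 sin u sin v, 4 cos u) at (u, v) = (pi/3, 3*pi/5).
K = 1/16

Coefficients of the first fundamental form: E = 16, F = 0, G = 16*sin(u)^2.
Coefficients of the second fundamental form: L = -4*sin(u)/Abs(sin(u)), M = 0, N = -4*sin(u)^3/Abs(sin(u)).
Assemble K = (LN − M²)/(EG − F²) = 1/16. At (u, v) = (pi/3, 3*pi/5): K = 1/16.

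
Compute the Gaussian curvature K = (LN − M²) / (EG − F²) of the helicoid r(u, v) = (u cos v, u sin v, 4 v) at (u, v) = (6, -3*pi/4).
K = -1/169

Coefficients of the first fundamental form: E = 1, F = 0, G = u^2 + 16.
Coefficients of the second fundamental form: L = 0, M = -4/sqrt(u^2 + 16), N = 0.
Assemble K = (LN − M²)/(EG − F²) = -16/(u^2 + 16)^2. At (u, v) = (6, -3*pi/4): K = -1/169.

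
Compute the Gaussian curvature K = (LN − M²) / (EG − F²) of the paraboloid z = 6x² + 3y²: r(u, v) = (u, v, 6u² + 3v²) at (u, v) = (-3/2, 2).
K = 72/219961

Coefficients of the first fundamental form: E = 144*u^2 + 1, F = 72*u*v, G = 36*v^2 + 1.
Coefficients of the second fundamental form: L = 12/sqrt(144*u^2 + 36*v^2 + 1), M = 0, N = 6/sqrt(144*u^2 + 36*v^2 + 1).
Assemble K = (LN − M²)/(EG − F²) = 72/(20736*u^4 + 10368*u^2*v^2 + 288*u^2 + 1296*v^4 + 72*v^2 + 1). At (u, v) = (-3/2, 2): K = 72/219961.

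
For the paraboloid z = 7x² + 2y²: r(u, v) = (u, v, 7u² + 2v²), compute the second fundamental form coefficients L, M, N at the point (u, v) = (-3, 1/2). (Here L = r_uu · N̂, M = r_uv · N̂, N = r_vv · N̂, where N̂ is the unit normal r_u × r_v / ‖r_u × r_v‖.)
L = 14*sqrt(1769)/1769;  M = 0;  N = 4*sqrt(1769)/1769

Compute the unit normal N̂(u, v) = (-14*u/sqrt(196*u^2 + 16*v^2 + 1), -4*v/sqrt(196*u^2 + 16*v^2 + 1), 1/sqrt(196*u^2 + 16*v^2 + 1)), and the second partials r_uu, r_uv, r_vv. Take dot products:
  L(u, v) = r_uu · N̂ = 14/sqrt(196*u^2 + 16*v^2 + 1),
  M(u, v) = r_uv · N̂ = 0,
  N(u, v) = r_vv · N̂ = 4/sqrt(196*u^2 + 16*v^2 + 1).
Evaluating at (u, v) = (-3, 1/2):
  L = 14*sqrt(1769)/1769, M = 0, N = 4*sqrt(1769)/1769.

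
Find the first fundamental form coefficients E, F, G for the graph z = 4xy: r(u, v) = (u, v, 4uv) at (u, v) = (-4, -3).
E = 145;  F = 192;  G = 257

Partials: r_u = (1, 0, 4*v), r_v = (0, 1, 4*u). As functions of (u, v):
  E = r_u · r_u = 16*v^2 + 1,
  F = r_u · r_v = 16*u*v,
  G = r_v · r_v = 16*u^2 + 1.
Evaluating at (u, v) = (-4, -3): E = 145, F = 192, G = 257.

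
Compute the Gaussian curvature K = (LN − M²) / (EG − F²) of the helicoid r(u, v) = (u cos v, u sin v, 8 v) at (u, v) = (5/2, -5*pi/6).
K = -1024/78961

Coefficients of the first fundamental form: E = 1, F = 0, G = u^2 + 64.
Coefficients of the second fundamental form: L = 0, M = -8/sqrt(u^2 + 64), N = 0.
Assemble K = (LN − M²)/(EG − F²) = -64/(u^2 + 64)^2. At (u, v) = (5/2, -5*pi/6): K = -1024/78961.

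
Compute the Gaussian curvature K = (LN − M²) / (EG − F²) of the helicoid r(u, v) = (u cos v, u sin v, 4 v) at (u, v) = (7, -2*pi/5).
K = -16/4225

Coefficients of the first fundamental form: E = 1, F = 0, G = u^2 + 16.
Coefficients of the second fundamental form: L = 0, M = -4/sqrt(u^2 + 16), N = 0.
Assemble K = (LN − M²)/(EG − F²) = -16/(u^2 + 16)^2. At (u, v) = (7, -2*pi/5): K = -16/4225.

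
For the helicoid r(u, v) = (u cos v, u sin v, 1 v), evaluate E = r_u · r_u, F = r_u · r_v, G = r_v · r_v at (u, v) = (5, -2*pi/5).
E = 1;  F = 0;  G = 26

Partials: r_u = (cos(v), sin(v), 0), r_v = (-u*sin(v), u*cos(v), 1). As functions of (u, v):
  E = r_u · r_u = 1,
  F = r_u · r_v = 0,
  G = r_v · r_v = u^2 + 1.
Evaluating at (u, v) = (5, -2*pi/5): E = 1, F = 0, G = 26.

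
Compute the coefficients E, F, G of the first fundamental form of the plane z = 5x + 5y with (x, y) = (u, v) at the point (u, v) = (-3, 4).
E = 26;  F = 25;  G = 26

Partials: r_u = (1, 0, 5), r_v = (0, 1, 5). As functions of (u, v):
  E = r_u · r_u = 26,
  F = r_u · r_v = 25,
  G = r_v · r_v = 26.
Evaluating at (u, v) = (-3, 4): E = 26, F = 25, G = 26.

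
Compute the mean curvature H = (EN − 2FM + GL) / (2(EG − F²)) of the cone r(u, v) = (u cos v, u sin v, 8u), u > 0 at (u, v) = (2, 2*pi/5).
H = 2*sqrt(65)/65

With E = 65, F = 0, G = u^2, L = 0, M = 0, N = 8*sqrt(65)*u^2/(65*Abs(u)), assemble
  H = (EN − 2FM + GL) / (2(EG − F²)) = 4*sqrt(65)/(65*Abs(u)).
At (u, v) = (2, 2*pi/5): H = 2*sqrt(65)/65.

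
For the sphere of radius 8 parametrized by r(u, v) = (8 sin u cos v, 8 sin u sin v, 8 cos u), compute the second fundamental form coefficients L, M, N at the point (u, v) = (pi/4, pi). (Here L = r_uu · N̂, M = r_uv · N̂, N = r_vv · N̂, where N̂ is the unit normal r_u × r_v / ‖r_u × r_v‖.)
L = -8;  M = 0;  N = -4

Compute the unit normal N̂(u, v) = (sin(u)^2*cos(v)/Abs(sin(u)), sin(u)^2*sin(v)/Abs(sin(u)), sin(2*u)/(2*Abs(sin(u)))), and the second partials r_uu, r_uv, r_vv. Take dot products:
  L(u, v) = r_uu · N̂ = -8*sin(u)/Abs(sin(u)),
  M(u, v) = r_uv · N̂ = 0,
  N(u, v) = r_vv · N̂ = -8*sin(u)^3/Abs(sin(u)).
Evaluating at (u, v) = (pi/4, pi):
  L = -8, M = 0, N = -4.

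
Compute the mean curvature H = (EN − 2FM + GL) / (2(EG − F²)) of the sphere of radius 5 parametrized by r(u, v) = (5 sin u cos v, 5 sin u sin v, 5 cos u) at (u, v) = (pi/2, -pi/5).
H = -1/5

With E = 25, F = 0, G = 25*sin(u)^2, L = -5*sin(u)/Abs(sin(u)), M = 0, N = -5*sin(u)^3/Abs(sin(u)), assemble
  H = (EN − 2FM + GL) / (2(EG − F²)) = -sin(u)/(5*Abs(sin(u))).
At (u, v) = (pi/2, -pi/5): H = -1/5.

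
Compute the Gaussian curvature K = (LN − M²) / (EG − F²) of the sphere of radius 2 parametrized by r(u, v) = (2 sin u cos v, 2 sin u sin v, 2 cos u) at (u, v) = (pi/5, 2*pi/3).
K = 1/4

Coefficients of the first fundamental form: E = 4, F = 0, G = 4*sin(u)^2.
Coefficients of the second fundamental form: L = -2*sin(u)/Abs(sin(u)), M = 0, N = -2*sin(u)^3/Abs(sin(u)).
Assemble K = (LN − M²)/(EG − F²) = 1/4. At (u, v) = (pi/5, 2*pi/3): K = 1/4.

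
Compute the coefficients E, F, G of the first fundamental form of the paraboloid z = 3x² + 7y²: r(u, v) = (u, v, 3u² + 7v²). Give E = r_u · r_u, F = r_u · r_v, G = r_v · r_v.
E = 36*u^2 + 1;  F = 84*u*v;  G = 196*v^2 + 1

Compute partials: r_u = (1, 0, 6*u), r_v = (0, 1, 14*v). Then
  E = r_u · r_u = 36*u^2 + 1,
  F = r_u · r_v = 84*u*v,
  G = r_v · r_v = 196*v^2 + 1.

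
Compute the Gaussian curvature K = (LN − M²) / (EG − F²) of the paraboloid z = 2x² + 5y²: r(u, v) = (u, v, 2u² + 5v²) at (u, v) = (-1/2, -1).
K = 8/2205

Coefficients of the first fundamental form: E = 16*u^2 + 1, F = 40*u*v, G = 100*v^2 + 1.
Coefficients of the second fundamental form: L = 4/sqrt(16*u^2 + 100*v^2 + 1), M = 0, N = 10/sqrt(16*u^2 + 100*v^2 + 1).
Assemble K = (LN − M²)/(EG − F²) = 40/(256*u^4 + 3200*u^2*v^2 + 32*u^2 + 10000*v^4 + 200*v^2 + 1). At (u, v) = (-1/2, -1): K = 8/2205.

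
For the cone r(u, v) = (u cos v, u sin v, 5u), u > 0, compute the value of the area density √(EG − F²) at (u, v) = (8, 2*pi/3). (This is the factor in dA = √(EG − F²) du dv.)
√(EG − F²)|_{(8, 2*pi/3)} = 8*sqrt(26)

E = 26, F = 0, G = u^2, so EG − F² = 26*u^2. Taking the positive square root: √(EG − F²) = sqrt(26)*Abs(u). At (u, v) = (8, 2*pi/3): 8*sqrt(26).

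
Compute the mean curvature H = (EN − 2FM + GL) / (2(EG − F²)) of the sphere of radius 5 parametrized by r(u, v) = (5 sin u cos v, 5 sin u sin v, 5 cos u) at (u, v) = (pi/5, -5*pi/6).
H = -1/5

With E = 25, F = 0, G = 25*sin(u)^2, L = -5*sin(u)/Abs(sin(u)), M = 0, N = -5*sin(u)^3/Abs(sin(u)), assemble
  H = (EN − 2FM + GL) / (2(EG − F²)) = -sin(u)/(5*Abs(sin(u))).
At (u, v) = (pi/5, -5*pi/6): H = -1/5.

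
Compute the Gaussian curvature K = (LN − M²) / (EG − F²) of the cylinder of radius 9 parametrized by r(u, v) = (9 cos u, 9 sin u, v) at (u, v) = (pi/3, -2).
K = 0

Coefficients of the first fundamental form: E = 81, F = 0, G = 1.
Coefficients of the second fundamental form: L = -9, M = 0, N = 0.
Assemble K = (LN − M²)/(EG − F²) = 0. At (u, v) = (pi/3, -2): K = 0.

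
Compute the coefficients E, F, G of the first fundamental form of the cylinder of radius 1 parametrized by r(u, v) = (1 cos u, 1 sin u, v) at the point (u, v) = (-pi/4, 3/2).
E = 1;  F = 0;  G = 1

Partials: r_u = (-sin(u), cos(u), 0), r_v = (0, 0, 1). As functions of (u, v):
  E = r_u · r_u = 1,
  F = r_u · r_v = 0,
  G = r_v · r_v = 1.
Evaluating at (u, v) = (-pi/4, 3/2): E = 1, F = 0, G = 1.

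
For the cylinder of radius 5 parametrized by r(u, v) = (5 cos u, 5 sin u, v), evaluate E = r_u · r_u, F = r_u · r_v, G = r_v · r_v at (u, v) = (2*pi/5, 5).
E = 25;  F = 0;  G = 1

Partials: r_u = (-5*sin(u), 5*cos(u), 0), r_v = (0, 0, 1). As functions of (u, v):
  E = r_u · r_u = 25,
  F = r_u · r_v = 0,
  G = r_v · r_v = 1.
Evaluating at (u, v) = (2*pi/5, 5): E = 25, F = 0, G = 1.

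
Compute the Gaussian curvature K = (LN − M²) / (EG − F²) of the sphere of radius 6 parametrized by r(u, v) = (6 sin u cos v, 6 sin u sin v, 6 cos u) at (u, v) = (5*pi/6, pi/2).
K = 1/36

Coefficients of the first fundamental form: E = 36, F = 0, G = 36*sin(u)^2.
Coefficients of the second fundamental form: L = -6*sin(u)/Abs(sin(u)), M = 0, N = -6*sin(u)^3/Abs(sin(u)).
Assemble K = (LN − M²)/(EG − F²) = 1/36. At (u, v) = (5*pi/6, pi/2): K = 1/36.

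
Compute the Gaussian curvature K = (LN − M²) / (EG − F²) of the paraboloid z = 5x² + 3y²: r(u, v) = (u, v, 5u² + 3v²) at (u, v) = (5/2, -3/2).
K = 60/499849

Coefficients of the first fundamental form: E = 100*u^2 + 1, F = 60*u*v, G = 36*v^2 + 1.
Coefficients of the second fundamental form: L = 10/sqrt(100*u^2 + 36*v^2 + 1), M = 0, N = 6/sqrt(100*u^2 + 36*v^2 + 1).
Assemble K = (LN − M²)/(EG − F²) = 60/(10000*u^4 + 7200*u^2*v^2 + 200*u^2 + 1296*v^4 + 72*v^2 + 1). At (u, v) = (5/2, -3/2): K = 60/499849.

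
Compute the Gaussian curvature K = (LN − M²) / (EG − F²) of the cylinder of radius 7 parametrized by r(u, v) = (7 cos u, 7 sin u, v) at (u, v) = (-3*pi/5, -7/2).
K = 0

Coefficients of the first fundamental form: E = 49, F = 0, G = 1.
Coefficients of the second fundamental form: L = -7, M = 0, N = 0.
Assemble K = (LN − M²)/(EG − F²) = 0. At (u, v) = (-3*pi/5, -7/2): K = 0.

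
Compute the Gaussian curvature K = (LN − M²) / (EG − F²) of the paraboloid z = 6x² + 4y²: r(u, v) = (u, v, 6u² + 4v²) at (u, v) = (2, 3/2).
K = 96/519841

Coefficients of the first fundamental form: E = 144*u^2 + 1, F = 96*u*v, G = 64*v^2 + 1.
Coefficients of the second fundamental form: L = 12/sqrt(144*u^2 + 64*v^2 + 1), M = 0, N = 8/sqrt(144*u^2 + 64*v^2 + 1).
Assemble K = (LN − M²)/(EG − F²) = 96/(20736*u^4 + 18432*u^2*v^2 + 288*u^2 + 4096*v^4 + 128*v^2 + 1). At (u, v) = (2, 3/2): K = 96/519841.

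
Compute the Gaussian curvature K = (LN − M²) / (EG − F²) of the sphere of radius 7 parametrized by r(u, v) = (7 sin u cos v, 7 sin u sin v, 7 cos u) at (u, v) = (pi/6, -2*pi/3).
K = 1/49

Coefficients of the first fundamental form: E = 49, F = 0, G = 49*sin(u)^2.
Coefficients of the second fundamental form: L = -7*sin(u)/Abs(sin(u)), M = 0, N = -7*sin(u)^3/Abs(sin(u)).
Assemble K = (LN − M²)/(EG − F²) = 1/49. At (u, v) = (pi/6, -2*pi/3): K = 1/49.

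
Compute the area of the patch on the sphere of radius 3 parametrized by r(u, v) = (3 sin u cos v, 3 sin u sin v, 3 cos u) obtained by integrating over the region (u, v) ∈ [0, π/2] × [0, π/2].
Area = 9*pi/2

Area = ∫∫ √(EG − F²) du dv with √(EG − F²) = 9*Abs(sin(u)). Integrating over [0, π/2] × [0, π/2] gives 9*pi/2.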